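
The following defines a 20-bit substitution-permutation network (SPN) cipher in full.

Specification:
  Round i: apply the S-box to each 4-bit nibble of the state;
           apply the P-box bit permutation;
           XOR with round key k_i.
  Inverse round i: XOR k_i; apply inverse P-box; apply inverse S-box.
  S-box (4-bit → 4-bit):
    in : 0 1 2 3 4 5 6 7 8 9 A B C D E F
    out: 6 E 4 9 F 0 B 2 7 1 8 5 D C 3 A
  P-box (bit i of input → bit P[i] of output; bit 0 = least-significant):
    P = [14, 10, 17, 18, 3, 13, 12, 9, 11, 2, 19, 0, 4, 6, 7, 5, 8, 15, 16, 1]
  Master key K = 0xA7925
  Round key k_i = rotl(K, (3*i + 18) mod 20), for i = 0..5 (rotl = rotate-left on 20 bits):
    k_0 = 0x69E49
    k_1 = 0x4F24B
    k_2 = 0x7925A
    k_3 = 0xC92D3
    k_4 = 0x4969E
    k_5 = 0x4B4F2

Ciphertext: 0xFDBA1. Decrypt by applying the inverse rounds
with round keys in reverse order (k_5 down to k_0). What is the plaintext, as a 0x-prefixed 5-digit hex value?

0xB1977

s_0 = ciphertext = 0xFDBA1
s_1 = InvRound(s_0, k_5) = 0xCECF8
s_2 = InvRound(s_1, k_4) = 0xAF819
s_3 = InvRound(s_2, k_3) = 0xA096C
s_4 = InvRound(s_3, k_2) = 0x438DA
s_5 = InvRound(s_4, k_1) = 0x7B3A9
s_6 = InvRound(s_5, k_0) = 0xB1977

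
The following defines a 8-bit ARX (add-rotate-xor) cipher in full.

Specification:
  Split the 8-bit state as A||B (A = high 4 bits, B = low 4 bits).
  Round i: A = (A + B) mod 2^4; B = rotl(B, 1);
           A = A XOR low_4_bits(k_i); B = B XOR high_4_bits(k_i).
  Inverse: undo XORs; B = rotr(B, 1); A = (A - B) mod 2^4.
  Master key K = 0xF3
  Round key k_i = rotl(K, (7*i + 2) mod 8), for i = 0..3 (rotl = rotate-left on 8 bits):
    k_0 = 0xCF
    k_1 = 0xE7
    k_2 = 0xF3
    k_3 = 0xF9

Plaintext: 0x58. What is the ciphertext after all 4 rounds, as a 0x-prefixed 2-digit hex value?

s_0 = plaintext = 0x58
s_1 = Round(s_0, k_0) = 0x2D
s_2 = Round(s_1, k_1) = 0x85
s_3 = Round(s_2, k_2) = 0xE5
s_4 = Round(s_3, k_3) = 0xA5

0xA5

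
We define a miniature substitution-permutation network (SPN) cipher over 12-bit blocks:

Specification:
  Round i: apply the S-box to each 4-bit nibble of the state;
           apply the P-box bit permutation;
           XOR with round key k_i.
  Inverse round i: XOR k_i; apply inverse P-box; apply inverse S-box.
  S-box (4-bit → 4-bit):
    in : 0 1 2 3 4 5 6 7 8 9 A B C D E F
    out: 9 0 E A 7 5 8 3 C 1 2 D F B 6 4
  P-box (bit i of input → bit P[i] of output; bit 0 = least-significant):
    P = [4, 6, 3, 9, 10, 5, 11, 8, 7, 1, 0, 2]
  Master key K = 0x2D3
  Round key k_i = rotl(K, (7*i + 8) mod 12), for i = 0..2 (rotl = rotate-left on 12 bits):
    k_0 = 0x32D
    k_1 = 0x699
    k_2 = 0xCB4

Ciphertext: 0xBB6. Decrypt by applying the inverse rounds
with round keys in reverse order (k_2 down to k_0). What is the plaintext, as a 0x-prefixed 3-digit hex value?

0x1CC

s_0 = ciphertext = 0xBB6
s_1 = InvRound(s_0, k_2) = 0xA06
s_2 = InvRound(s_1, k_1) = 0xC55
s_3 = InvRound(s_2, k_0) = 0x1CC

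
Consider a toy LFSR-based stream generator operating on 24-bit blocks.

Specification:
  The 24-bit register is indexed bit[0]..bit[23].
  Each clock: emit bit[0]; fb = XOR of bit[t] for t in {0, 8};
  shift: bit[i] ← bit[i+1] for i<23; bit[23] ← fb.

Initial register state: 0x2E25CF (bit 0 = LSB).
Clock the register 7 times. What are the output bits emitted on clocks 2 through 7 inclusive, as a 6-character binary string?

reg_0 = 0x2E25CF
clock 1: out=1, reg = 0x1712E7
clock 2: out=1, reg = 0x8B8973
clock 3: out=1, reg = 0x45C4B9
clock 4: out=1, reg = 0xA2E25C
clock 5: out=0, reg = 0x51712E
clock 6: out=0, reg = 0xA8B897
clock 7: out=1, reg = 0xD45C4B

111001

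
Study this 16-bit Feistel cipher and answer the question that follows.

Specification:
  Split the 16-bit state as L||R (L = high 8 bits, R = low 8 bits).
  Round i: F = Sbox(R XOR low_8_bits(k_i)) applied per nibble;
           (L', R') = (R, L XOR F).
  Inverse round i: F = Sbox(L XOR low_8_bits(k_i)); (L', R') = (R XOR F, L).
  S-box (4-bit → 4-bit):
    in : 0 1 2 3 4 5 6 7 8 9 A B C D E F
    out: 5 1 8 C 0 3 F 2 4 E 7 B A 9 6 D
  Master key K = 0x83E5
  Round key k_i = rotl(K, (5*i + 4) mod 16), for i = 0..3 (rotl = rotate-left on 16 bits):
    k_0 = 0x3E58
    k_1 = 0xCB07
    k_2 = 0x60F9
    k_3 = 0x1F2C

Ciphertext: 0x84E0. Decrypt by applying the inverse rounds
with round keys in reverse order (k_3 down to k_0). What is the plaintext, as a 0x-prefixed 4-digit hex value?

s_0 = ciphertext = 0x84E0
s_1 = InvRound(s_0, k_3) = 0x9484
s_2 = InvRound(s_1, k_2) = 0x7D94
s_3 = InvRound(s_2, k_1) = 0xB37D
s_4 = InvRound(s_3, k_0) = 0x16B3

0x16B3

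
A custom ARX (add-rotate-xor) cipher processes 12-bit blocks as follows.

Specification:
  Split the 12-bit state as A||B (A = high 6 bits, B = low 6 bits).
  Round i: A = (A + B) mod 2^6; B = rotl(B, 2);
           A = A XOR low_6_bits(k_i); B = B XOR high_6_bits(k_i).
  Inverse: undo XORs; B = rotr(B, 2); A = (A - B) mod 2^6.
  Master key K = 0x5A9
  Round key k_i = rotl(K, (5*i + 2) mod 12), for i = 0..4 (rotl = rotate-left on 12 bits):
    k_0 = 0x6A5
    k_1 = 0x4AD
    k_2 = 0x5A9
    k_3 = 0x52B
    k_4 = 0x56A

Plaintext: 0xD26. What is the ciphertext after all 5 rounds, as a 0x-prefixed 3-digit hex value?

s_0 = plaintext = 0xD26
s_1 = Round(s_0, k_0) = 0xFC0
s_2 = Round(s_1, k_1) = 0x492
s_3 = Round(s_2, k_2) = 0x35F
s_4 = Round(s_3, k_3) = 0x1E9
s_5 = Round(s_4, k_4) = 0x6B3

0x6B3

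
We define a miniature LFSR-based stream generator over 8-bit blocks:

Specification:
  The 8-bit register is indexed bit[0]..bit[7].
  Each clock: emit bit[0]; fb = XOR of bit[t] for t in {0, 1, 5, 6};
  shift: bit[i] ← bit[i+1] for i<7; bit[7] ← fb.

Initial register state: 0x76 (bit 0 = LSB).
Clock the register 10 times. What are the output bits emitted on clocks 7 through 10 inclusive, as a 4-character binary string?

1011

reg_0 = 0x76
clock 1: out=0, reg = 0xBB
clock 2: out=1, reg = 0xDD
clock 3: out=1, reg = 0x6E
clock 4: out=0, reg = 0xB7
clock 5: out=1, reg = 0xDB
clock 6: out=1, reg = 0xED
clock 7: out=1, reg = 0xF6
clock 8: out=0, reg = 0xFB
clock 9: out=1, reg = 0x7D
clock 10: out=1, reg = 0xBE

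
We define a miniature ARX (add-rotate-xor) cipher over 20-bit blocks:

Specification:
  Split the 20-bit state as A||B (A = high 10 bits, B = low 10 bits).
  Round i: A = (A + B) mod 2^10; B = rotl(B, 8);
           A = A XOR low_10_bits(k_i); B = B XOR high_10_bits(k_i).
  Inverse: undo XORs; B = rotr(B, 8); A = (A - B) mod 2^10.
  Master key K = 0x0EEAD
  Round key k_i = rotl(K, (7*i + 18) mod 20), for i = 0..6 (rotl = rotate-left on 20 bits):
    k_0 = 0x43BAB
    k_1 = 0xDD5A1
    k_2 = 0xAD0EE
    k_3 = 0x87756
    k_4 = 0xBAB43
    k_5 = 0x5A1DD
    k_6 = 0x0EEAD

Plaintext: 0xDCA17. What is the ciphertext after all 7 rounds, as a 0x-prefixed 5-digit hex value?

s_0 = plaintext = 0xDCA17
s_1 = Round(s_0, k_0) = 0x88A8B
s_2 = Round(s_1, k_1) = 0x430D7
s_3 = Round(s_2, k_2) = 0x43581
s_4 = Round(s_3, k_3) = 0x7637D
s_5 = Round(s_4, k_4) = 0x85B35
s_6 = Round(s_5, k_5) = 0x258A5
s_7 = Round(s_6, k_6) = 0xE5912

0xE5912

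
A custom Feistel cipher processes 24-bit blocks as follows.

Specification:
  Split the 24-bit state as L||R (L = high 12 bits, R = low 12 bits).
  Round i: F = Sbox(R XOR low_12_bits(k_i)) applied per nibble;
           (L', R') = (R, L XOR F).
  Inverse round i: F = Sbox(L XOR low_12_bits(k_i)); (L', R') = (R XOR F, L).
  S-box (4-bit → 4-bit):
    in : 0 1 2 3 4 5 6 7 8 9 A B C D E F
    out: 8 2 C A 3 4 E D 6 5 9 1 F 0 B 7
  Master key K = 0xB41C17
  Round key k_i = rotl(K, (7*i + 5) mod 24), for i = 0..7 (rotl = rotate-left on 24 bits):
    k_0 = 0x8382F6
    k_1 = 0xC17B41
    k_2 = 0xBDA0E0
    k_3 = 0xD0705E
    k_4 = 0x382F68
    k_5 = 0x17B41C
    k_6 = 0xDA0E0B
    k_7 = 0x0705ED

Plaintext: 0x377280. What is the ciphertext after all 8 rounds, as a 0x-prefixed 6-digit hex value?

s_0 = plaintext = 0x377280
s_1 = Round(s_0, k_0) = 0x280BA9
s_2 = Round(s_1, k_1) = 0xBA9A36
s_3 = Round(s_2, k_2) = 0xA362A7
s_4 = Round(s_3, k_3) = 0x2A7643
s_5 = Round(s_4, k_4) = 0x643766
s_6 = Round(s_5, k_5) = 0x766C9A
s_7 = Round(s_6, k_6) = 0xC9AB34
s_8 = Round(s_7, k_7) = 0xB3479F

0xB3479F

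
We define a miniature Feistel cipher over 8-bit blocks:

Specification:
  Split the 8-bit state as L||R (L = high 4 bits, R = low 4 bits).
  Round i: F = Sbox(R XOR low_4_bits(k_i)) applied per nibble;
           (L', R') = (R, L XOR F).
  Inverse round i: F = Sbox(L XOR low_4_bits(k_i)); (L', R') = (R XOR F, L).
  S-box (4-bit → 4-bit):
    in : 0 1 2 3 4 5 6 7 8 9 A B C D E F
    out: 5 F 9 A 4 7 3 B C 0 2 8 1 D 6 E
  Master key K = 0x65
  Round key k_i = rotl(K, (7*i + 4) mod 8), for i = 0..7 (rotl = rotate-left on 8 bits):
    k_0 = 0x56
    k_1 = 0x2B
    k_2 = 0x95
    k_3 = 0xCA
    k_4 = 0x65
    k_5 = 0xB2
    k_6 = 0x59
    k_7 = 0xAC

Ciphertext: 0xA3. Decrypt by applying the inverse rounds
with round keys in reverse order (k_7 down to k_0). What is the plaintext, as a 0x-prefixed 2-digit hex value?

s_0 = ciphertext = 0xA3
s_1 = InvRound(s_0, k_7) = 0x0A
s_2 = InvRound(s_1, k_6) = 0xA0
s_3 = InvRound(s_2, k_5) = 0xCA
s_4 = InvRound(s_3, k_4) = 0xAC
s_5 = InvRound(s_4, k_3) = 0x9A
s_6 = InvRound(s_5, k_2) = 0xB9
s_7 = InvRound(s_6, k_1) = 0xCB
s_8 = InvRound(s_7, k_0) = 0x9C

0x9C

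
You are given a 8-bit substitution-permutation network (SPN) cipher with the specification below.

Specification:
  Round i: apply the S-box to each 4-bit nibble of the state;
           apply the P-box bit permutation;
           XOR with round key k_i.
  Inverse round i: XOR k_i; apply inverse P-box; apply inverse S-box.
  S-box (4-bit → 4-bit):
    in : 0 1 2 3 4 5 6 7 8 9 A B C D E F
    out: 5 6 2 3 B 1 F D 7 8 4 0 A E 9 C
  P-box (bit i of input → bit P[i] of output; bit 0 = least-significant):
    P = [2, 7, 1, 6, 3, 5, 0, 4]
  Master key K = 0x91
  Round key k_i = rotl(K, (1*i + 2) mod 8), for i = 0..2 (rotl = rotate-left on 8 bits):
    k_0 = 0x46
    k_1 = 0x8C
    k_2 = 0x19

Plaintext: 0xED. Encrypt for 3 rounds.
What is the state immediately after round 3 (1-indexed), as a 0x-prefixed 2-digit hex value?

s_0 = plaintext = 0xED
s_1 = Round(s_0, k_0) = 0x9C
s_2 = Round(s_1, k_1) = 0x5C
s_3 = Round(s_2, k_2) = 0xD1

0xD1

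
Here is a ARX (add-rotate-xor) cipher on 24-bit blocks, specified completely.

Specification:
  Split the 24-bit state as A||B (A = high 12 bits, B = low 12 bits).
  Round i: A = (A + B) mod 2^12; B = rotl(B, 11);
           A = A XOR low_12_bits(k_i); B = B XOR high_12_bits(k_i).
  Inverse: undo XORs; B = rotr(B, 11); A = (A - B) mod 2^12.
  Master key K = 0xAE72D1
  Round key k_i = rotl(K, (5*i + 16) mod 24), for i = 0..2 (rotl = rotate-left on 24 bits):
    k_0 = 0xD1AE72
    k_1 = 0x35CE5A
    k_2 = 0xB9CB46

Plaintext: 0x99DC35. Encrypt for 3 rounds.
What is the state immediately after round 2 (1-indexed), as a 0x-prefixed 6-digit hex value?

0x0FA2DC

s_0 = plaintext = 0x99DC35
s_1 = Round(s_0, k_0) = 0xBA0300
s_2 = Round(s_1, k_1) = 0x0FA2DC
s_3 = Round(s_2, k_2) = 0x890AF2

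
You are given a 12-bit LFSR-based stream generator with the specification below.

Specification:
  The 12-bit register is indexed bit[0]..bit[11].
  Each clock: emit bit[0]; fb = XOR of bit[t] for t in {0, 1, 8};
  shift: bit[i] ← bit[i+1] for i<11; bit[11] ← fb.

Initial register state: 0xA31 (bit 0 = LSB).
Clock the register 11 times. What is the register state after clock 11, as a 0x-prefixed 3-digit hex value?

reg_0 = 0xA31
clock 1: out=1, reg = 0xD18
clock 2: out=0, reg = 0xE8C
clock 3: out=0, reg = 0x746
clock 4: out=0, reg = 0x3A3
clock 5: out=1, reg = 0x9D1
clock 6: out=1, reg = 0x4E8
clock 7: out=0, reg = 0x274
clock 8: out=0, reg = 0x13A
clock 9: out=0, reg = 0x09D
clock 10: out=1, reg = 0x84E
clock 11: out=0, reg = 0xC27

0xC27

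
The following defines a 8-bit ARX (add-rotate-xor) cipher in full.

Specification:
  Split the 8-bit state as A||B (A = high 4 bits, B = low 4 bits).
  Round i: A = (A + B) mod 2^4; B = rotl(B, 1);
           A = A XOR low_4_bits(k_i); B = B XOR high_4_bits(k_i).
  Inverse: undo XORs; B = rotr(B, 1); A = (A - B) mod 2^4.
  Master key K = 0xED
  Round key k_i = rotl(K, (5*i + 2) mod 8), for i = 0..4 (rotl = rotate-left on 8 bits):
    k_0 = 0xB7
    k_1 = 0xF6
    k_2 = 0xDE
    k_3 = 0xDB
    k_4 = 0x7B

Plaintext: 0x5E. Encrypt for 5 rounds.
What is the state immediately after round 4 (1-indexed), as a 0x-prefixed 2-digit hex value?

s_0 = plaintext = 0x5E
s_1 = Round(s_0, k_0) = 0x46
s_2 = Round(s_1, k_1) = 0xC3
s_3 = Round(s_2, k_2) = 0x1B
s_4 = Round(s_3, k_3) = 0x7A
s_5 = Round(s_4, k_4) = 0xA2

0x7A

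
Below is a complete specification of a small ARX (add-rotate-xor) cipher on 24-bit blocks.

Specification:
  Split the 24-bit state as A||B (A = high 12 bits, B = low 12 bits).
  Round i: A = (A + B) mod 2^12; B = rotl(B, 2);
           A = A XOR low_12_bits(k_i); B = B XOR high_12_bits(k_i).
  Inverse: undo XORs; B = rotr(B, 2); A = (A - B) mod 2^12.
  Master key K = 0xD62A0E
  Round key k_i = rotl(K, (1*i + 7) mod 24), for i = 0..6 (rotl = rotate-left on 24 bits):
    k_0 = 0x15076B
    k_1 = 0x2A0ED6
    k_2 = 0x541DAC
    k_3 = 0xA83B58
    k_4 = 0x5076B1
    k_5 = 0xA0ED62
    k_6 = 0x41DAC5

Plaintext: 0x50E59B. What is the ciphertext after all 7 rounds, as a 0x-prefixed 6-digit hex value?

0xA50A79

s_0 = plaintext = 0x50E59B
s_1 = Round(s_0, k_0) = 0xDC273D
s_2 = Round(s_1, k_1) = 0xA29E55
s_3 = Round(s_2, k_2) = 0x5D2C16
s_4 = Round(s_3, k_3) = 0xAB0AD8
s_5 = Round(s_4, k_4) = 0x339E65
s_6 = Round(s_5, k_5) = 0xCFC399
s_7 = Round(s_6, k_6) = 0xA50A79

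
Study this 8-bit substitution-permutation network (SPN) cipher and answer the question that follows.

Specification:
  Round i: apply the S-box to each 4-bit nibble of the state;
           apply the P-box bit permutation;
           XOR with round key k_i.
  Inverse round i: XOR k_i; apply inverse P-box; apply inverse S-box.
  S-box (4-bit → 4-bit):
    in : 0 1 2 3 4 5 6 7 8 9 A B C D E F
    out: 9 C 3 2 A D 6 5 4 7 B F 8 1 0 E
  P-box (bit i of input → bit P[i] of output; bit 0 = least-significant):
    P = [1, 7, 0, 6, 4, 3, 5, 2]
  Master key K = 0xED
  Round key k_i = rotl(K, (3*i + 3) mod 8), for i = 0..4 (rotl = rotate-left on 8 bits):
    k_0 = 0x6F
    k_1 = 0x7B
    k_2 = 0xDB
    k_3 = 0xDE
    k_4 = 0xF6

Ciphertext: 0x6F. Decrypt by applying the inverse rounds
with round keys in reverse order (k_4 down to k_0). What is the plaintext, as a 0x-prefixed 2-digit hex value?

s_0 = ciphertext = 0x6F
s_1 = InvRound(s_0, k_4) = 0x26
s_2 = InvRound(s_1, k_3) = 0x94
s_3 = InvRound(s_2, k_2) = 0x45
s_4 = InvRound(s_3, k_1) = 0xBD
s_5 = InvRound(s_4, k_0) = 0xDA

0xDA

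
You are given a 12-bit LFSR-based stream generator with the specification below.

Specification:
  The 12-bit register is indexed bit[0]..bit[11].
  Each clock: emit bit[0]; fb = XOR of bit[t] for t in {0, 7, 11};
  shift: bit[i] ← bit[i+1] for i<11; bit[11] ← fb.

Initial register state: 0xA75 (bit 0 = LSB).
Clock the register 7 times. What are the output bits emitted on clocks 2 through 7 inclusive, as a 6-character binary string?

reg_0 = 0xA75
clock 1: out=1, reg = 0x53A
clock 2: out=0, reg = 0x29D
clock 3: out=1, reg = 0x14E
clock 4: out=0, reg = 0x0A7
clock 5: out=1, reg = 0x053
clock 6: out=1, reg = 0x829
clock 7: out=1, reg = 0x414

010111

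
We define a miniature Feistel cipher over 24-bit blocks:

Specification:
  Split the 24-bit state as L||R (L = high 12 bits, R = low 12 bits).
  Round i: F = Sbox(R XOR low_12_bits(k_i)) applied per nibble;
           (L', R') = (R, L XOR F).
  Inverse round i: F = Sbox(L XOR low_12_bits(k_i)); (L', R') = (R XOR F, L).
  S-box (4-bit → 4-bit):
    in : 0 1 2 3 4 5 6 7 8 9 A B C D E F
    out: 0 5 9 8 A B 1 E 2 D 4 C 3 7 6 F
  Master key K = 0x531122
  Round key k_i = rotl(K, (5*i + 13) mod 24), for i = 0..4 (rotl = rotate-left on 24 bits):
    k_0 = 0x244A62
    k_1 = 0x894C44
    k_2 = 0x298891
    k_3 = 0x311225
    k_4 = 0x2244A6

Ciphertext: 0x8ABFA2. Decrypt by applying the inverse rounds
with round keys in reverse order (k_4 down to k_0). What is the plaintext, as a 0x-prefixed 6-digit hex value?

0x868B40

s_0 = ciphertext = 0x8ABFA2
s_1 = InvRound(s_0, k_4) = 0xCA58AB
s_2 = InvRound(s_1, k_3) = 0xE8BCA5
s_3 = InvRound(s_2, k_2) = 0xDF1E8B
s_4 = InvRound(s_3, k_1) = 0xB40DF1
s_5 = InvRound(s_4, k_0) = 0x868B40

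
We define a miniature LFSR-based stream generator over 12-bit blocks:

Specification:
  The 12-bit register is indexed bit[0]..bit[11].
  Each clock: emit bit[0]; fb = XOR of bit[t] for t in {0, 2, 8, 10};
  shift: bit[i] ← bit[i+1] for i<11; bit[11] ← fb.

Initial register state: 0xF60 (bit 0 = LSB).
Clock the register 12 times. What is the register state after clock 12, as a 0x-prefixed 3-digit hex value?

reg_0 = 0xF60
clock 1: out=0, reg = 0x7B0
clock 2: out=0, reg = 0x3D8
clock 3: out=0, reg = 0x9EC
clock 4: out=0, reg = 0x4F6
clock 5: out=0, reg = 0x27B
clock 6: out=1, reg = 0x93D
clock 7: out=1, reg = 0xC9E
clock 8: out=0, reg = 0x64F
clock 9: out=1, reg = 0xB27
clock 10: out=1, reg = 0xD93
clock 11: out=1, reg = 0xEC9
clock 12: out=1, reg = 0x764

0x764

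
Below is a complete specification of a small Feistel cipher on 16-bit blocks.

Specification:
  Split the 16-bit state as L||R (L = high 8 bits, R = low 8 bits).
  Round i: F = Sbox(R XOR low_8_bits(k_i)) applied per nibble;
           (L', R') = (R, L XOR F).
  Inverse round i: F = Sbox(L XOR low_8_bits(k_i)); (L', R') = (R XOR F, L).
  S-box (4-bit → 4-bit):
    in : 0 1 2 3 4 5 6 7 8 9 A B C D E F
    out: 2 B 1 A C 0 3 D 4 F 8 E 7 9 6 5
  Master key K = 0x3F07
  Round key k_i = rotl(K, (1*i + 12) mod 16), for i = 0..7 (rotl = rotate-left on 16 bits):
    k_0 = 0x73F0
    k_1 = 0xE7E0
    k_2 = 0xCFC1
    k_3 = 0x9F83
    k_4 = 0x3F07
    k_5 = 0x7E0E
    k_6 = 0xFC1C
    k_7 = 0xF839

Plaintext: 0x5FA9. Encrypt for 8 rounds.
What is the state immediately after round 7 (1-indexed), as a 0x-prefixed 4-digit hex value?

0xE8A5

s_0 = plaintext = 0x5FA9
s_1 = Round(s_0, k_0) = 0xA950
s_2 = Round(s_1, k_1) = 0x504B
s_3 = Round(s_2, k_2) = 0x4B18
s_4 = Round(s_3, k_3) = 0x18B5
s_5 = Round(s_4, k_4) = 0xB5F9
s_6 = Round(s_5, k_5) = 0xF9E8
s_7 = Round(s_6, k_6) = 0xE8A5
s_8 = Round(s_7, k_7) = 0xA51F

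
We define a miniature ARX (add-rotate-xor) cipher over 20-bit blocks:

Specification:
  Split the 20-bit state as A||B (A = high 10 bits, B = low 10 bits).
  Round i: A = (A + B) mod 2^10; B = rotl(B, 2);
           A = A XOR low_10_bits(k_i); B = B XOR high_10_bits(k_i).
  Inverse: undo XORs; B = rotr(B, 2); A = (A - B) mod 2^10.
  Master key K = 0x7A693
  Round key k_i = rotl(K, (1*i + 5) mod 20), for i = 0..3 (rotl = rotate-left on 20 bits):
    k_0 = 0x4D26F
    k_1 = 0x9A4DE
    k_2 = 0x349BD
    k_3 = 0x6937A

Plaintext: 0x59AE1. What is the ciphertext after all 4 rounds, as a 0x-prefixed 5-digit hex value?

s_0 = plaintext = 0x59AE1
s_1 = Round(s_0, k_0) = 0x8A2B2
s_2 = Round(s_1, k_1) = 0x010A3
s_3 = Round(s_2, k_2) = 0x46A5E
s_4 = Round(s_3, k_3) = 0x008DE

0x008DE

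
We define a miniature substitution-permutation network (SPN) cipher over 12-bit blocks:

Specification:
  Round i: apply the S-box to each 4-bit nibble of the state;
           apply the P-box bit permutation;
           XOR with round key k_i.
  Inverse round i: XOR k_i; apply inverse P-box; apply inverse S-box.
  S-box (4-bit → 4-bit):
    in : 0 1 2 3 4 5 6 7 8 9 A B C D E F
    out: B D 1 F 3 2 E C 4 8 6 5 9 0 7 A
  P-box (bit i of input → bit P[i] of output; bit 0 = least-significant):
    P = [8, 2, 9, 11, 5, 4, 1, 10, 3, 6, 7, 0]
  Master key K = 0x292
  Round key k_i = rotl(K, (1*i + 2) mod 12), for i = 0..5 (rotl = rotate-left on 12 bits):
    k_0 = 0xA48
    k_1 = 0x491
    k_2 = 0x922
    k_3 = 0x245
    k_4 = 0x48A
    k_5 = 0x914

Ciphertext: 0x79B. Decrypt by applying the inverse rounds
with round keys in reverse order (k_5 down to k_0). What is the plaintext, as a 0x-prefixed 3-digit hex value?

s_0 = ciphertext = 0x79B
s_1 = InvRound(s_0, k_5) = 0x176
s_2 = InvRound(s_1, k_4) = 0xE04
s_3 = InvRound(s_2, k_3) = 0xF99
s_4 = InvRound(s_3, k_2) = 0x138
s_5 = InvRound(s_4, k_1) = 0x1C2
s_6 = InvRound(s_5, k_0) = 0xB81

0xB81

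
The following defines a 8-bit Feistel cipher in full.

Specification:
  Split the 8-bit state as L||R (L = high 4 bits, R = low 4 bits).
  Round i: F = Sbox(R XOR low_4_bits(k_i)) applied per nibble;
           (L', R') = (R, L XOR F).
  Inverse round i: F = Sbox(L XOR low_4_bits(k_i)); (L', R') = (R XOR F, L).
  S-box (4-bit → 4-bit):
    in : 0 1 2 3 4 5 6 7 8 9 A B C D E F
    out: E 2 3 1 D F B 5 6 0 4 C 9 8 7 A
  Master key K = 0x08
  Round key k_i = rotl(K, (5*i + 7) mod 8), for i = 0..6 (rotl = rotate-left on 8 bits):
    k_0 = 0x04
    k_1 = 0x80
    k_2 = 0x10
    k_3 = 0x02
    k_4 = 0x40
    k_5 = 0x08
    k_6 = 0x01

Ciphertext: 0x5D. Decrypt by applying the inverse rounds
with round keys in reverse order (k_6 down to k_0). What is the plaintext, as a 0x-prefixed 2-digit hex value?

s_0 = ciphertext = 0x5D
s_1 = InvRound(s_0, k_6) = 0x05
s_2 = InvRound(s_1, k_5) = 0x30
s_3 = InvRound(s_2, k_4) = 0x13
s_4 = InvRound(s_3, k_3) = 0x21
s_5 = InvRound(s_4, k_2) = 0x22
s_6 = InvRound(s_5, k_1) = 0x12
s_7 = InvRound(s_6, k_0) = 0xD1

0xD1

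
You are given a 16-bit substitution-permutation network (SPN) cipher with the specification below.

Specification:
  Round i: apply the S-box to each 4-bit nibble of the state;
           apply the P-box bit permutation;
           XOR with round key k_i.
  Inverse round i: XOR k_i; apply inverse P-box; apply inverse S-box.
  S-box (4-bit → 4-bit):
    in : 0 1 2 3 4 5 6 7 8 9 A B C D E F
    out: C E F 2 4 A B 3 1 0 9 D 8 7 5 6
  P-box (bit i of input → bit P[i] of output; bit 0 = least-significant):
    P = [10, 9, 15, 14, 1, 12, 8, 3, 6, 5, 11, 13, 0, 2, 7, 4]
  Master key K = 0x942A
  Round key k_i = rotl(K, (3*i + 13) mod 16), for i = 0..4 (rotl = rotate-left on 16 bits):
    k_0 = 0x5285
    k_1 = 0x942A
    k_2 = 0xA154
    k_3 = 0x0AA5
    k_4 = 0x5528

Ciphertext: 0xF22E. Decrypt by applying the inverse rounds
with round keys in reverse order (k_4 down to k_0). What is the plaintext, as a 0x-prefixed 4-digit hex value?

s_0 = ciphertext = 0xF22E
s_1 = InvRound(s_0, k_4) = 0x3CED
s_2 = InvRound(s_1, k_3) = 0x9A57
s_3 = InvRound(s_2, k_2) = 0x80D3
s_4 = InvRound(s_3, k_1) = 0xB758
s_5 = InvRound(s_4, k_0) = 0x2A0B

0x2A0B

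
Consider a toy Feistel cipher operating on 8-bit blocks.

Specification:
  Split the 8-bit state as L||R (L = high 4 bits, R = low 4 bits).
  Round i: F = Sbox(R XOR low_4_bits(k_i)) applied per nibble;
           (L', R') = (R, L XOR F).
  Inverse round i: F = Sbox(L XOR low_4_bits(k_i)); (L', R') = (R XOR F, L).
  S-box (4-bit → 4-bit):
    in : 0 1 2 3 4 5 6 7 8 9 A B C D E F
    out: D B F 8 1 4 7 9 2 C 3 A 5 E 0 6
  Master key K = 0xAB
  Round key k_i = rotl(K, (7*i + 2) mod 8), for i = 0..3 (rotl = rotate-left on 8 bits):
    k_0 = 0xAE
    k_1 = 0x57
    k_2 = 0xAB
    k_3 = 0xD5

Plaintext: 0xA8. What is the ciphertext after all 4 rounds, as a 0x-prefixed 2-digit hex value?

s_0 = plaintext = 0xA8
s_1 = Round(s_0, k_0) = 0x8D
s_2 = Round(s_1, k_1) = 0xDB
s_3 = Round(s_2, k_2) = 0xB0
s_4 = Round(s_3, k_3) = 0x0F

0x0F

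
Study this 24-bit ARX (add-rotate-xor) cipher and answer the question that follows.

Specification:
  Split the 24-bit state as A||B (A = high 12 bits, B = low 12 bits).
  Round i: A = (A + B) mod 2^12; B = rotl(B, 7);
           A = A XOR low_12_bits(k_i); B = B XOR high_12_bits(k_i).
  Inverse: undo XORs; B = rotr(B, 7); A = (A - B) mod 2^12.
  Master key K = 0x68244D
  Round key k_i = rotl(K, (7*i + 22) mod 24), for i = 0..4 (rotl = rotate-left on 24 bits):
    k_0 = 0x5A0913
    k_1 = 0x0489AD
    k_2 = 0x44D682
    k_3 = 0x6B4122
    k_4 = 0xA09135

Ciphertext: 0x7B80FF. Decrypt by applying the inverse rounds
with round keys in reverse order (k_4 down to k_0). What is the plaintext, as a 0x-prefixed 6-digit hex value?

s_0 = ciphertext = 0x7B80FF
s_1 = InvRound(s_0, k_4) = 0x7B8ED5
s_2 = InvRound(s_1, k_3) = 0xA6AC30
s_3 = InvRound(s_2, k_2) = 0xD38FB0
s_4 = InvRound(s_3, k_1) = 0x576F1F
s_5 = InvRound(s_4, k_0) = 0x4707F5

0x4707F5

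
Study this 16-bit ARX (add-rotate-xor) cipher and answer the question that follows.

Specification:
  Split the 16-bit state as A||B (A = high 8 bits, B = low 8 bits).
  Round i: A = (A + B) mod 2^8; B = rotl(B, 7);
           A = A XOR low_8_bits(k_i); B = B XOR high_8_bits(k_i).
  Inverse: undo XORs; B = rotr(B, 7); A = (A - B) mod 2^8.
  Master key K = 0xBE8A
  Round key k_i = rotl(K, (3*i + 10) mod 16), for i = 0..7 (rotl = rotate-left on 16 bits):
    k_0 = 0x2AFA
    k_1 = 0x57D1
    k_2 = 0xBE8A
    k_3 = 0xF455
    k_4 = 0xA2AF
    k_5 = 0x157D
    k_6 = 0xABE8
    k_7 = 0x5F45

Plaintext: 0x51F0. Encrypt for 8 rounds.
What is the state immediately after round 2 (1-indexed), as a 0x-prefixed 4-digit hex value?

s_0 = plaintext = 0x51F0
s_1 = Round(s_0, k_0) = 0xBB52
s_2 = Round(s_1, k_1) = 0xDC7E
s_3 = Round(s_2, k_2) = 0xD081
s_4 = Round(s_3, k_3) = 0x0434
s_5 = Round(s_4, k_4) = 0x97B8
s_6 = Round(s_5, k_5) = 0x3249
s_7 = Round(s_6, k_6) = 0x930F
s_8 = Round(s_7, k_7) = 0xE7D8

0xDC7E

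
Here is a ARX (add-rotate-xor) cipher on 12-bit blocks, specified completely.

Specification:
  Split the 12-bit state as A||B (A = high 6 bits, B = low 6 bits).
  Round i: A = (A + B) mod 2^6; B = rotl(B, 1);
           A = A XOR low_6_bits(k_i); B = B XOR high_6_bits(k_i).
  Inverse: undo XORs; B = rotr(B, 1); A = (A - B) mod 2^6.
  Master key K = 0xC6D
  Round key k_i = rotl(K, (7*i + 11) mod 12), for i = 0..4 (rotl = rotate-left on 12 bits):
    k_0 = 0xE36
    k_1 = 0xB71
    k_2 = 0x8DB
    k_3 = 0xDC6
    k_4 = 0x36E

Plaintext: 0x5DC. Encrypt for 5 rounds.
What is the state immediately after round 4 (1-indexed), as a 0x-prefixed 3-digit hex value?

s_0 = plaintext = 0x5DC
s_1 = Round(s_0, k_0) = 0x140
s_2 = Round(s_1, k_1) = 0xD2D
s_3 = Round(s_2, k_2) = 0xEB8
s_4 = Round(s_3, k_3) = 0xD06
s_5 = Round(s_4, k_4) = 0x501

0xD06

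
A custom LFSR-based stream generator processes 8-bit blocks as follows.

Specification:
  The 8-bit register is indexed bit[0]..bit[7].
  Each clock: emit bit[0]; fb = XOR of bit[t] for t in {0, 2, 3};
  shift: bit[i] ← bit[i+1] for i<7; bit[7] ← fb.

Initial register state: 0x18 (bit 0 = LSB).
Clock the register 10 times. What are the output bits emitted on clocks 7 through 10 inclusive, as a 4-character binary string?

0010

reg_0 = 0x18
clock 1: out=0, reg = 0x8C
clock 2: out=0, reg = 0x46
clock 3: out=0, reg = 0xA3
clock 4: out=1, reg = 0xD1
clock 5: out=1, reg = 0xE8
clock 6: out=0, reg = 0xF4
clock 7: out=0, reg = 0xFA
clock 8: out=0, reg = 0xFD
clock 9: out=1, reg = 0xFE
clock 10: out=0, reg = 0x7F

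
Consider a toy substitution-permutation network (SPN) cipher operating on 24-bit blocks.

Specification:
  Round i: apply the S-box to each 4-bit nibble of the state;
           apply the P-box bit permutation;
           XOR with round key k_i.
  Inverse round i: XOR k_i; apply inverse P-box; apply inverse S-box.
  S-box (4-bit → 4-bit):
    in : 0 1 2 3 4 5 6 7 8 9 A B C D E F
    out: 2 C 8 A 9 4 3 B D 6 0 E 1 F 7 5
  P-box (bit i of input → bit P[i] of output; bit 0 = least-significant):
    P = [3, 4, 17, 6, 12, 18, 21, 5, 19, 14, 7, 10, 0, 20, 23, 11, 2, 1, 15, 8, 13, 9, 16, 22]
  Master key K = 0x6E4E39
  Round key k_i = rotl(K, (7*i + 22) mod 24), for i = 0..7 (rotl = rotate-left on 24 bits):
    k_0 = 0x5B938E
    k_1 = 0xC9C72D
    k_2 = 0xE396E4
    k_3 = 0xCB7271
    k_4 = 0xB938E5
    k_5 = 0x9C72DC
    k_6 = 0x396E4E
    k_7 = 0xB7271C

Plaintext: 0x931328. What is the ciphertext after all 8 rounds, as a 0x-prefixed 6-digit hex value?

s_0 = plaintext = 0x931328
s_1 = Round(s_0, k_0) = 0xD8DCE4
s_2 = Round(s_1, k_1) = 0x347C60
s_3 = Round(s_2, k_2) = 0xBF8DF1
s_4 = Round(s_3, k_3) = 0x20ACB4
s_5 = Round(s_4, k_4) = 0xD5388F
s_6 = Round(s_5, k_5) = 0xE7CC74
s_7 = Round(s_6, k_6) = 0x345D21
s_8 = Round(s_7, k_7) = 0x7D60F8

0x7D60F8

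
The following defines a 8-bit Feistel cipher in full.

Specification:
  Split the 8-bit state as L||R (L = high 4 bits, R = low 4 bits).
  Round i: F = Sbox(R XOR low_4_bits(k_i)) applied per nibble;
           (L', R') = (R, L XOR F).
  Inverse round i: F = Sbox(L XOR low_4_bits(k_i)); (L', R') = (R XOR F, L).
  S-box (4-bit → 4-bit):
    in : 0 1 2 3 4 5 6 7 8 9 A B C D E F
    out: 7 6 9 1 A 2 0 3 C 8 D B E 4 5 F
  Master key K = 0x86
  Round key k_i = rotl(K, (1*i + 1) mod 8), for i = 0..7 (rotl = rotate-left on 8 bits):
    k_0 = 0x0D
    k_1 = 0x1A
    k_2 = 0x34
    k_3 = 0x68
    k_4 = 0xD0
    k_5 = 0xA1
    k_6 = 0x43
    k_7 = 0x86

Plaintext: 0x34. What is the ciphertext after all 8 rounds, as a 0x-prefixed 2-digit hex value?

s_0 = plaintext = 0x34
s_1 = Round(s_0, k_0) = 0x4B
s_2 = Round(s_1, k_1) = 0xB2
s_3 = Round(s_2, k_2) = 0x2B
s_4 = Round(s_3, k_3) = 0xB3
s_5 = Round(s_4, k_4) = 0x3A
s_6 = Round(s_5, k_5) = 0xA8
s_7 = Round(s_6, k_6) = 0x81
s_8 = Round(s_7, k_7) = 0x1B

0x1B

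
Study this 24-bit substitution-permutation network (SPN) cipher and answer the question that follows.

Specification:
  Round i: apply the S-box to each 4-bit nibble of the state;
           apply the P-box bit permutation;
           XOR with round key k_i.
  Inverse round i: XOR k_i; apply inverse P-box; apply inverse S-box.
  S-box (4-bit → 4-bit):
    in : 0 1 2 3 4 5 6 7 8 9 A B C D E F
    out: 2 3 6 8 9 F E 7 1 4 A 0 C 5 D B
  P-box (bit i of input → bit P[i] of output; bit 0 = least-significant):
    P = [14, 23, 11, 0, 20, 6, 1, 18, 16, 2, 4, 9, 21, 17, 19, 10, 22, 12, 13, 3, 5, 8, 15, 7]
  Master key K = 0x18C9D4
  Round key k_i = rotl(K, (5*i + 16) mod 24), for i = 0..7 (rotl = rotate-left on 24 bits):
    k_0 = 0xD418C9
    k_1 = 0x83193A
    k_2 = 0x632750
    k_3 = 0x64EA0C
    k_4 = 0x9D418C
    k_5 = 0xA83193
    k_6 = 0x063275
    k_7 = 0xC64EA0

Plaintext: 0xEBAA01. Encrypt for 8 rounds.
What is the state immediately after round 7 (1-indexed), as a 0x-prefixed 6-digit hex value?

s_0 = plaintext = 0xEBAA01
s_1 = Round(s_0, k_0) = 0x56DE2D
s_2 = Round(s_1, k_1) = 0xAAE2C0
s_3 = Round(s_2, k_2) = 0xCF32CE
s_4 = Round(s_3, k_3) = 0x203693
s_5 = Round(s_4, k_4) = 0x9DD69B
s_6 = Round(s_5, k_5) = 0xC09385
s_7 = Round(s_6, k_6) = 0x9EE8F4
s_8 = Round(s_7, k_7) = 0xBBAAE9

0x9EE8F4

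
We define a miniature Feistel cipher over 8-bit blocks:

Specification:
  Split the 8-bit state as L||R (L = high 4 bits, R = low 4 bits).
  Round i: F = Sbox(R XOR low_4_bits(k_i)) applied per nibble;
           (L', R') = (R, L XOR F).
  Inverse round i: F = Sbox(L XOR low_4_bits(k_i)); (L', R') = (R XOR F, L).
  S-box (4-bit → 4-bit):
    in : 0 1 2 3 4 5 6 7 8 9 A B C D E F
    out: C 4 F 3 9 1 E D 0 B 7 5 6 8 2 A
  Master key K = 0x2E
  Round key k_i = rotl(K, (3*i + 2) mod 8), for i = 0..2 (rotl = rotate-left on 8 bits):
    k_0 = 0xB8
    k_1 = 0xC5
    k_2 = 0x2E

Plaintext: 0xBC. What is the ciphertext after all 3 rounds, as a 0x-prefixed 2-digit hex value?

s_0 = plaintext = 0xBC
s_1 = Round(s_0, k_0) = 0xC2
s_2 = Round(s_1, k_1) = 0x21
s_3 = Round(s_2, k_2) = 0x18

0x18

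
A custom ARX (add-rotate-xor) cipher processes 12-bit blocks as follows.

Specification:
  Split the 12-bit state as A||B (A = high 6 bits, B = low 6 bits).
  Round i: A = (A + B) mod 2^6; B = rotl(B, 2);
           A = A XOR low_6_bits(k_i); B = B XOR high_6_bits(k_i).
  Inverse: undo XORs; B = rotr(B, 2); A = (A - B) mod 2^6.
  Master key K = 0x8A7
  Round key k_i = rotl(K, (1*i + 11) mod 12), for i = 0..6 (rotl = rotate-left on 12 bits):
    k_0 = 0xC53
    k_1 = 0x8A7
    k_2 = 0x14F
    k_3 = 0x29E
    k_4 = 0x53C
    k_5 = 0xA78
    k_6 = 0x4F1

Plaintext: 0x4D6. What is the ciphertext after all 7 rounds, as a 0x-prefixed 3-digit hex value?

s_0 = plaintext = 0x4D6
s_1 = Round(s_0, k_0) = 0xEA8
s_2 = Round(s_1, k_1) = 0x140
s_3 = Round(s_2, k_2) = 0x285
s_4 = Round(s_3, k_3) = 0x45E
s_5 = Round(s_4, k_4) = 0x4ED
s_6 = Round(s_5, k_5) = 0xE1F
s_7 = Round(s_6, k_6) = 0x9AE

0x9AE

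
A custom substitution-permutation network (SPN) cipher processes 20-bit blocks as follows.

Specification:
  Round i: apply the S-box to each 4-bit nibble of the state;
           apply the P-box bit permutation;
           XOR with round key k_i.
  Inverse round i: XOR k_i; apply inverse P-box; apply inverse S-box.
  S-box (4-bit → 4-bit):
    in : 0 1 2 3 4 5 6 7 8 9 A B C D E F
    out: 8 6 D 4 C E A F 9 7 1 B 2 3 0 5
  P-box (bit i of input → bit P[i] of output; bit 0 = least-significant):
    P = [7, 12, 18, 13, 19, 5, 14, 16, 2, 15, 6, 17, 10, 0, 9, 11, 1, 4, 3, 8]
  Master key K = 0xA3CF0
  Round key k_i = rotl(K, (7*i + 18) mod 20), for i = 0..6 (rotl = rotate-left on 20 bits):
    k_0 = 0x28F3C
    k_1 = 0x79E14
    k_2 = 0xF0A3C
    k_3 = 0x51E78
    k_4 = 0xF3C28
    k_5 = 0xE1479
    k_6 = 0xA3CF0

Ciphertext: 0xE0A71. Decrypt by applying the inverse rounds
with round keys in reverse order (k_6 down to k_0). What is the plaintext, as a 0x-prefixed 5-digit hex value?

0xB0358

s_0 = ciphertext = 0xE0A71
s_1 = InvRound(s_0, k_6) = 0xE9EE7
s_2 = InvRound(s_1, k_5) = 0x94DEA
s_3 = InvRound(s_2, k_4) = 0x8E437
s_4 = InvRound(s_3, k_3) = 0xF5925
s_5 = InvRound(s_4, k_2) = 0x51E3C
s_6 = InvRound(s_5, k_1) = 0x3E6CE
s_7 = InvRound(s_6, k_0) = 0xB0358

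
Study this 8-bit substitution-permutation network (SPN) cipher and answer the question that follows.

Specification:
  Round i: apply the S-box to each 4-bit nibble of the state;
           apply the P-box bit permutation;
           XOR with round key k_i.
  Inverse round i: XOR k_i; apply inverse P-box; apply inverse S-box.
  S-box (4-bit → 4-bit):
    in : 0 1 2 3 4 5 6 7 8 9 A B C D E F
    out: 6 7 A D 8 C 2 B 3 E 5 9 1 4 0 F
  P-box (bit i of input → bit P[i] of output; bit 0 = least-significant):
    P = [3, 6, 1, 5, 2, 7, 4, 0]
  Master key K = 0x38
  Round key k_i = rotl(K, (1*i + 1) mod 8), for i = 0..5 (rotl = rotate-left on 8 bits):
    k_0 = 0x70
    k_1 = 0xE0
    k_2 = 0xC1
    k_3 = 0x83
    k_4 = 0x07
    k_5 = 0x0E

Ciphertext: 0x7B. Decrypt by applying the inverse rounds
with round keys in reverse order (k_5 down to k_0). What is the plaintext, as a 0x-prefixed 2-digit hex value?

0x15

s_0 = ciphertext = 0x7B
s_1 = InvRound(s_0, k_5) = 0x32
s_2 = InvRound(s_1, k_4) = 0x34
s_3 = InvRound(s_2, k_3) = 0xF5
s_4 = InvRound(s_3, k_2) = 0xA4
s_5 = InvRound(s_4, k_1) = 0xC6
s_6 = InvRound(s_5, k_0) = 0x15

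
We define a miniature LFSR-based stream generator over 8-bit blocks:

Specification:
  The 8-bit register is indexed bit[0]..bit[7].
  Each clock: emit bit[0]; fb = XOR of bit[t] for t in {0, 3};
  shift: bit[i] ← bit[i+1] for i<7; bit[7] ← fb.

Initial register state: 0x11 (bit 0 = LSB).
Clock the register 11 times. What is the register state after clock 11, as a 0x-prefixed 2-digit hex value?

0xAE

reg_0 = 0x11
clock 1: out=1, reg = 0x88
clock 2: out=0, reg = 0xC4
clock 3: out=0, reg = 0x62
clock 4: out=0, reg = 0x31
clock 5: out=1, reg = 0x98
clock 6: out=0, reg = 0xCC
clock 7: out=0, reg = 0xE6
clock 8: out=0, reg = 0x73
clock 9: out=1, reg = 0xB9
clock 10: out=1, reg = 0x5C
clock 11: out=0, reg = 0xAE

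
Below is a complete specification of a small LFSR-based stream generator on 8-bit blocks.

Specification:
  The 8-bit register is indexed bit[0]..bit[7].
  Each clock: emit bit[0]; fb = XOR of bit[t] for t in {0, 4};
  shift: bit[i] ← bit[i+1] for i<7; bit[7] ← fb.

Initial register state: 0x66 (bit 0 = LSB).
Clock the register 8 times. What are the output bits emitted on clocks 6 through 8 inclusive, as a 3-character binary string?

110

reg_0 = 0x66
clock 1: out=0, reg = 0x33
clock 2: out=1, reg = 0x19
clock 3: out=1, reg = 0x0C
clock 4: out=0, reg = 0x06
clock 5: out=0, reg = 0x03
clock 6: out=1, reg = 0x81
clock 7: out=1, reg = 0xC0
clock 8: out=0, reg = 0x60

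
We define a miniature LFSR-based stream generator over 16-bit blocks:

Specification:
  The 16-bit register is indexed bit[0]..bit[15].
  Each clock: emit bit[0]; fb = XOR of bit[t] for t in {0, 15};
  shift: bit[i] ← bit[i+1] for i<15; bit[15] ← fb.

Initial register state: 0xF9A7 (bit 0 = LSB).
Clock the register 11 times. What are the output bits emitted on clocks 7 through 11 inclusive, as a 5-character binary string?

01100

reg_0 = 0xF9A7
clock 1: out=1, reg = 0x7CD3
clock 2: out=1, reg = 0xBE69
clock 3: out=1, reg = 0x5F34
clock 4: out=0, reg = 0x2F9A
clock 5: out=0, reg = 0x17CD
clock 6: out=1, reg = 0x8BE6
clock 7: out=0, reg = 0xC5F3
clock 8: out=1, reg = 0x62F9
clock 9: out=1, reg = 0xB17C
clock 10: out=0, reg = 0xD8BE
clock 11: out=0, reg = 0xEC5F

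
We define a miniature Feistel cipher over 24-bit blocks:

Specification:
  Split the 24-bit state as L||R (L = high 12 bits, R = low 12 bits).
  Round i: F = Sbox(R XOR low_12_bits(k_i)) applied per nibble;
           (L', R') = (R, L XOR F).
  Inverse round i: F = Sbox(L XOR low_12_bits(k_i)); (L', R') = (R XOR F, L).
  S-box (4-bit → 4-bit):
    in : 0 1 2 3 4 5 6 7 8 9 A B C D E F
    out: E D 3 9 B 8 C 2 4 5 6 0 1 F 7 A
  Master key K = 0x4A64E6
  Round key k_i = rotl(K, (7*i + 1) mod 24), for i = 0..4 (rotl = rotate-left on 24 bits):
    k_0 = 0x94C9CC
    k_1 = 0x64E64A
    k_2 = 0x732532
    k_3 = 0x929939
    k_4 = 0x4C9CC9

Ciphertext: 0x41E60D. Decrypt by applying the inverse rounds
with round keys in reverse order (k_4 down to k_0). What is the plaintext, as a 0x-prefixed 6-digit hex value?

s_0 = ciphertext = 0x41E60D
s_1 = InvRound(s_0, k_4) = 0x2FF41E
s_2 = InvRound(s_1, k_3) = 0x4022FF
s_3 = InvRound(s_2, k_2) = 0xF61402
s_4 = InvRound(s_3, k_1) = 0x132F61
s_5 = InvRound(s_4, k_0) = 0xBC6132

0xBC6132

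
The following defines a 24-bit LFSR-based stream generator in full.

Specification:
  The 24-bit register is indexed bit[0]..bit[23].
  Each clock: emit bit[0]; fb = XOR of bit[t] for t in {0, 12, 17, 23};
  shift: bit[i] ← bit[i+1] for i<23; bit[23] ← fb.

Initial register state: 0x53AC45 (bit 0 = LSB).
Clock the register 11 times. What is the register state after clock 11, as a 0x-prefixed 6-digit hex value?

0x064A75

reg_0 = 0x53AC45
clock 1: out=1, reg = 0x29D622
clock 2: out=0, reg = 0x94EB11
clock 3: out=1, reg = 0x4A7588
clock 4: out=0, reg = 0x253AC4
clock 5: out=0, reg = 0x929D62
clock 6: out=0, reg = 0xC94EB1
clock 7: out=1, reg = 0x64A758
clock 8: out=0, reg = 0x3253AC
clock 9: out=0, reg = 0x1929D6
clock 10: out=0, reg = 0x0C94EB
clock 11: out=1, reg = 0x064A75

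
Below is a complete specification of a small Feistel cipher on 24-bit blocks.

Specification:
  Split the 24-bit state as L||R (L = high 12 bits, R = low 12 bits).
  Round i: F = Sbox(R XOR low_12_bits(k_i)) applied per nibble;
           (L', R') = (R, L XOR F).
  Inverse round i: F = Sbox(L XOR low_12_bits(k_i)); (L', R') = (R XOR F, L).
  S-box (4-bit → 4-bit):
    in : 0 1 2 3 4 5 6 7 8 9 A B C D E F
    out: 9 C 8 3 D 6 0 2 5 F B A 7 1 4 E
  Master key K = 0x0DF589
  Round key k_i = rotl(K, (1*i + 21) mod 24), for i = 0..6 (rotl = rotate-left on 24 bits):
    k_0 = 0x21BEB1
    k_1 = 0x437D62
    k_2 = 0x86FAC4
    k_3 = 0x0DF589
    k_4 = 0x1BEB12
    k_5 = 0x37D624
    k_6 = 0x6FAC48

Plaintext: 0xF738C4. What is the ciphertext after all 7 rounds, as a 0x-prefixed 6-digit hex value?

s_0 = plaintext = 0xF738C4
s_1 = Round(s_0, k_0) = 0x8C4F55
s_2 = Round(s_1, k_1) = 0xF550F6
s_3 = Round(s_2, k_2) = 0x0F646D
s_4 = Round(s_3, k_3) = 0x46DCBB
s_5 = Round(s_4, k_4) = 0xCBB6D2
s_6 = Round(s_5, k_5) = 0x6D255B
s_7 = Round(s_6, k_6) = 0x55B911

0x55B911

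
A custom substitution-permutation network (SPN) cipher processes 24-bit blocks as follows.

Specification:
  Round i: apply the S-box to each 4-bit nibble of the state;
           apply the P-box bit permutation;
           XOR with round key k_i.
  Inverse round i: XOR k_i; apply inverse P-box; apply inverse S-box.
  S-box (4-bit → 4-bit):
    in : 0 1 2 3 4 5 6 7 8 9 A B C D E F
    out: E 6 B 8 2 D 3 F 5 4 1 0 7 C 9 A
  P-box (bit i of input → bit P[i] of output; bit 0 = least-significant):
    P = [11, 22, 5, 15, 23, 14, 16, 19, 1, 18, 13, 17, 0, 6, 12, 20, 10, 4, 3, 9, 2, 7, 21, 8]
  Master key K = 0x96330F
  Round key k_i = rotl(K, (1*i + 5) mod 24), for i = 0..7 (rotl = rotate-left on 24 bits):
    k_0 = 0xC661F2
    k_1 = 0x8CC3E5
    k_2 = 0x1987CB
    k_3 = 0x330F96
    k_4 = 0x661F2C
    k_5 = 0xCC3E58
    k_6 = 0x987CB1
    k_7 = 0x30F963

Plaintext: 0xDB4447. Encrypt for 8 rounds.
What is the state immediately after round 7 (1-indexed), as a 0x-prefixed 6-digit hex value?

s_0 = plaintext = 0xDB4447
s_1 = Round(s_0, k_0) = 0xA2A892
s_2 = Round(s_1, k_1) = 0xCD6DF2
s_3 = Round(s_2, k_2) = 0x736D06
s_4 = Round(s_3, k_3) = 0x586453
s_5 = Round(s_4, k_4) = 0xCB9A61
s_6 = Round(s_5, k_5) = 0x2C6EFE
s_7 = Round(s_6, k_6) = 0x92B16E
s_8 = Round(s_7, k_7) = 0x941773

0x92B16E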